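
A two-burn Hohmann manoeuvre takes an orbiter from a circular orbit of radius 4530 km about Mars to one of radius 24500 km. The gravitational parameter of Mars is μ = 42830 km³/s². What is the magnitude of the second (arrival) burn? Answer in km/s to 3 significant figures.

Δv₂ = 0.584 km/s

Semi-major axis of the transfer orbit: a_t = (4530 + 24500)/2 = 14515 km.
On the circular orbit at r = 24500 km, v_c = √(μ/r) = 1.32218 km/s.
Vis-viva on the transfer ellipse at r = 24500 km gives v_t = √[μ(2/r − 1/a_t)] = 0.738638 km/s.
Δv₂ = |v_t − v_c| = |0.738638 − 1.32218| = 0.5835 km/s.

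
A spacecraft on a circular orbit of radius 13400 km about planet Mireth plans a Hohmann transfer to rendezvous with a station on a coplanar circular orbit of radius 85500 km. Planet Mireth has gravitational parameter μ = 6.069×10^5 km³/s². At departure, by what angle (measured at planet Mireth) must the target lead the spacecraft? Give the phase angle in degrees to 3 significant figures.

φ = 101°

The Hohmann ellipse has a_t = (r₁ + r₂)/2 = 49450 km.
The half-period of the transfer ellipse is t = π√(a_t³/μ) = 44345 s.
Target angular speed ω₂ = √(μ/r₂³) = 3.1161×10^-5 rad/s.
Angle swept by the target during transfer: ω₂·t = 1.3818 rad = 79.17°.
Arrival is 180° from departure on the ellipse, so φ = 180° − 79.17° = 101°.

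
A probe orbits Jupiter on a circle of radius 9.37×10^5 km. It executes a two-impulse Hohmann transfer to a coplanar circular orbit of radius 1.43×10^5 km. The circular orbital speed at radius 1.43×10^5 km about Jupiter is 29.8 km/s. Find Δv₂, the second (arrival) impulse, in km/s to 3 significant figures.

From the circular-orbit relation v² = μ/r at r = 1.43×10^5 km: μ = v²r = (29.8)² × 1.43×10^5 = 1.26990×10^8 km³/s².
Transfer-ellipse semi-major axis a_t = (r₁ + r₂)/2 = (9.370×10^5 + 1.430×10^5)/2 = 5.400×10^5 km.
On the circular orbit at r = 1.430×10^5 km, v_c = √(μ/r) = 29.800 km/s.
Transfer-orbit speed at the same r (vis-viva, a = a_t): v_t = √[μ(2/r − 1/a_t)] = 39.254 km/s.
Δv₂ = |v_t − v_c| = |39.254 − 29.800| = 9.454 km/s.

Δv₂ = 9.45 km/s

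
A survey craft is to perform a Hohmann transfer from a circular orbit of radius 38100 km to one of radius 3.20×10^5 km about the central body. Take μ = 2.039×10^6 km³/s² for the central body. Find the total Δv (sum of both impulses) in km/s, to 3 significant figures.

Transfer-ellipse semi-major axis a_t = (r₁ + r₂)/2 = (38100 + 3.200×10^5)/2 = 1.7905×10^5 km.
At r₁ the circular-orbit speed is v₁ = √(μ/r₁) = 7.316 km/s.
Transfer-orbit speed at r₁ (vis-viva equation): v_p = √[μ(2/r₁ − 1/a_t)] = 9.780 km/s.
First burn Δv₁ = |v_p − v₁| = 2.464 km/s.
Circular speed at r₂: v₂ = √(μ/r₂) = 2.524 km/s.
Transfer-orbit speed at r₂: v_a = √[μ(2/r₂ − 1/a_t)] = 1.164 km/s.
Second burn Δv₂ = |v₂ − v_a| = 1.360 km/s.
Δv = Δv₁ + Δv₂ = 2.464 + 1.360 = 3.824 km/s.

Δv = 3.82 km/s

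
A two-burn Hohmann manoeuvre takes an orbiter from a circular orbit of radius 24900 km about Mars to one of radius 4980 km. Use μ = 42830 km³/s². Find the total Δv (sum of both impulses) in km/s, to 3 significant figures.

Semi-major axis of the transfer orbit: a_t = (24900 + 4980)/2 = 14940 km.
Circular speed at r₁: v₁ = √(μ/r₁) = √(42830/24900) = 1.3115 km/s.
On the transfer ellipse at r₁, v² = μ(2/r − 1/a) gives v_a = √[μ(2/r₁ − 1/a_t)] = 0.75721 km/s.
First burn Δv₁ = |v_a − v₁| = 0.5543 km/s.
At r₂, v₂ = √(μ/r₂) = 2.9326 km/s.
Transfer-orbit speed at r₂: v_p = √[μ(2/r₂ − 1/a_t)] = 3.7860 km/s.
Second burn Δv₂ = |v₂ − v_p| = 0.8534 km/s.
Total Δv = Δv₁ + Δv₂ = 1.408 km/s.

Δv = 1.41 km/s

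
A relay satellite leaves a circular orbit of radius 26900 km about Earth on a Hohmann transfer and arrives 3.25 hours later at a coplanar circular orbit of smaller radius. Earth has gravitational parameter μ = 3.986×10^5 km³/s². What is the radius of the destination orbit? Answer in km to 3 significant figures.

r₂ = 8460 km

Transfer time t = 3.25 hours = 11700 s, and t = π√(a_t³/μ).
So a_t = (μ t²/π²)^(1/3) = (3.986×10^5 × (11700)² / π²)^(1/3) = 17682 km.
Since a_t = (r₁ + r₂)/2, r₂ = 2a_t − r₁ = 2×17682 − 26900 = 8464 km.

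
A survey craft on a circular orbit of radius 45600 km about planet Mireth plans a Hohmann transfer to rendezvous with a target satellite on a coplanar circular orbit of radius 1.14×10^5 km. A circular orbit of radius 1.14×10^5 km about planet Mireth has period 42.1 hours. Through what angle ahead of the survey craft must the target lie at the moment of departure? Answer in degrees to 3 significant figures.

φ = 74.6°

From Kepler's third law T² = 4π²r³/μ at r = 1.14×10^5 km, T = 42.1 hours = 42.1 × 3600 s = 1.5156×10^5 s: μ = 4π²r³/T² = 2.54627×10^6 km³/s².
The Hohmann ellipse has a_t = (r₁ + r₂)/2 = 79800 km.
Transfer time t = π√(a_t³/μ) = 44380 s.
Target angular speed ω₂ = √(μ/r₂³) = 4.146×10^-5 rad/s.
Angle swept by the target during transfer: ω₂·t = 1.840 rad = 105.4°.
Arrival is 180° from departure on the ellipse, so φ = 180° − 105.4° = 74.6°.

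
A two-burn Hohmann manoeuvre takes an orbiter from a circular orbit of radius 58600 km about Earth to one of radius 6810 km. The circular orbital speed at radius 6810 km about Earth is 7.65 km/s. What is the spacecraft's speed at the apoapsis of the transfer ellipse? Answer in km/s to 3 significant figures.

From the circular-orbit relation v² = μ/r at r = 6810 km: μ = v²r = (7.65)² × 6810 = 3.98538×10^5 km³/s².
Transfer-ellipse semi-major axis a_t = (r₁ + r₂)/2 = (58600 + 6810)/2 = 32705 km.
At apoapsis, r = 58600 km.
Applying v² = μ(2/r − 1/a_t): v = 1.190 km/s.

v = 1.19 km/s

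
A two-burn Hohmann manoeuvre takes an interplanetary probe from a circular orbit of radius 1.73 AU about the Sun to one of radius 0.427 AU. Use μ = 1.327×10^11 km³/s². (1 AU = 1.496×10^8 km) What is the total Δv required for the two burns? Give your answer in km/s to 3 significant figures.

Δv = 20.5 km/s

In km: r₁ = 1.73 × 1.496×10^8 = 2.58808×10^8 km; r₂ = 0.427 × 1.496×10^8 = 6.38792×10^7 km.
Semi-major axis of the transfer orbit: a_t = (2.58808×10^8 + 6.38792×10^7)/2 = 1.613436×10^8 km.
Circular speed at r₁: v₁ = √(μ/r₁) = √(1.327×10^11/2.58808×10^8) = 22.6437 km/s.
On the transfer ellipse at r₁, vis-viva gives v_a = √[μ(2/r₁ − 1/a_t)] = 14.2479 km/s.
First burn Δv₁ = |v_a − v₁| = 8.3958 km/s.
At r₂, v₂ = √(μ/r₂) = 45.578 km/s.
Transfer-orbit speed at r₂: v_p = √[μ(2/r₂ − 1/a_t)] = 57.726 km/s.
Second burn Δv₂ = |v₂ − v_p| = 12.148 km/s.
Δv = Δv₁ + Δv₂ = 8.3958 + 12.148 = 20.54 km/s.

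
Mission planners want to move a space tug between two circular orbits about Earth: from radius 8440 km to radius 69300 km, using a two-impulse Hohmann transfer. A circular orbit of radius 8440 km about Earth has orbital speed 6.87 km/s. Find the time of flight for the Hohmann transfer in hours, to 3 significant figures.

From the circular-orbit relation v² = μ/r at r = 8440 km: μ = v²r = (6.87)² × 8440 = 3.98342×10^5 km³/s².
Semi-major axis of the transfer orbit: a_t = (8440 + 69300)/2 = 38870 km.
By Kepler's third law the transfer-orbit period is T = 2π√(a_t³/μ), so t = T/2 = 38150 s.
Converting: 38150 s ÷ 3600 s/hour = 10.6 hours.

t = 10.6 hours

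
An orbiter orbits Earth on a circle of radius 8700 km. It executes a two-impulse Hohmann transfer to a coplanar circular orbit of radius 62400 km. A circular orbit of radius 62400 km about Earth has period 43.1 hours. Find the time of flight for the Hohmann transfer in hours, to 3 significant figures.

t = 9.27 hours

From Kepler's third law T² = 4π²r³/μ at r = 62400 km, T = 43.1 hours = 43.1 × 3600 s = 1.5516×10^5 s: μ = 4π²r³/T² = 3.98432×10^5 km³/s².
Transfer-ellipse semi-major axis a_t = (r₁ + r₂)/2 = (8700 + 62400)/2 = 35550 km.
Transfer time t = π√(a_t³/μ) = π√((35550)³ / 3.98432×10^5) = 33360 s.
Converting: 33360 s ÷ 3600 s/hour = 9.27 hours.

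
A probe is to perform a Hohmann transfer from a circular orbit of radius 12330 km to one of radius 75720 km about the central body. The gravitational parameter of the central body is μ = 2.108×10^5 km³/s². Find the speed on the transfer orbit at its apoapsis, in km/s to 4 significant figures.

The Hohmann ellipse has a_t = (r₁ + r₂)/2 = 44025 km.
At apoapsis, r = 75720 km.
Vis-viva: v = √[μ(2/r − 1/a_t)] = √[2.108×10^5 × (2/75720 − 1/44025)] = 0.8830 km/s.

v = 0.8830 km/s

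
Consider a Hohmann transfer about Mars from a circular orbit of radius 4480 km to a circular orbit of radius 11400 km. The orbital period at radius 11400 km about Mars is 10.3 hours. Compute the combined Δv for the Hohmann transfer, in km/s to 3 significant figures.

From Kepler's third law T² = 4π²r³/μ at r = 11400 km, T = 10.3 hours = 10.3 × 3600 s = 37080 s: μ = 4π²r³/T² = 42539.7 km³/s².
Transfer-ellipse semi-major axis a_t = (r₁ + r₂)/2 = (4480 + 11400)/2 = 7940 km.
Circular speed at r₁: v₁ = √(μ/r₁) = √(42539.7/4480) = 3.08147 km/s.
On the transfer ellipse at r₁, v² = μ(2/r − 1/a) gives v_p = √[μ(2/r₁ − 1/a_t)] = 3.69233 km/s.
First burn Δv₁ = |v_p − v₁| = 0.6109 km/s.
At r₂, v₂ = √(μ/r₂) = 1.9317 km/s.
Transfer-orbit speed at r₂: v_a = √[μ(2/r₂ − 1/a_t)] = 1.4510 km/s.
Second burn Δv₂ = |v₂ − v_a| = 0.4807 km/s.
Total Δv = Δv₁ + Δv₂ = 1.092 km/s.

Δv = 1.09 km/s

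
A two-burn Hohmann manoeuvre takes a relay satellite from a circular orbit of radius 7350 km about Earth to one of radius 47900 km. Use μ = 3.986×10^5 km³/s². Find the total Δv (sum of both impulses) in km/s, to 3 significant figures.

Transfer-ellipse semi-major axis a_t = (r₁ + r₂)/2 = (7350 + 47900)/2 = 27625 km.
Circular speed at r₁: v₁ = √(μ/r₁) = √(3.986×10^5/7350) = 7.364 km/s.
On the transfer ellipse at r₁, vis-viva equation gives v_p = √[μ(2/r₁ − 1/a_t)] = 9.697 km/s.
First burn Δv₁ = |v_p − v₁| = 2.333 km/s.
Circular speed at r₂: v₂ = √(μ/r₂) = 2.885 km/s.
Transfer-orbit speed at r₂: v_a = √[μ(2/r₂ − 1/a_t)] = 1.488 km/s.
Second burn Δv₂ = |v₂ − v_a| = 1.397 km/s.
Total Δv = Δv₁ + Δv₂ = 3.730 km/s.

Δv = 3.73 km/s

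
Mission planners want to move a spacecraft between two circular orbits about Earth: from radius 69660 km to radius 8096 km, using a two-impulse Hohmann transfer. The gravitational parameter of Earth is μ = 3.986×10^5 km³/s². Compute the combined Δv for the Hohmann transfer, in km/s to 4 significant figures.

Transfer-ellipse semi-major axis a_t = (r₁ + r₂)/2 = (69660 + 8096)/2 = 38878 km.
Circular speed at r₁: v₁ = √(μ/r₁) = √(3.986×10^5/69660) = 2.392 km/s.
Transfer-orbit speed at r₁ (v² = μ(2/r − 1/a)): v_a = √[μ(2/r₁ − 1/a_t)] = 1.092 km/s.
First burn Δv₁ = |v_a − v₁| = 1.300 km/s.
At r₂, v₂ = √(μ/r₂) = 7.0167 km/s.
Transfer-orbit speed at r₂: v_p = √[μ(2/r₂ − 1/a_t)] = 9.3923 km/s.
Second burn Δv₂ = |v₂ − v_p| = 2.376 km/s.
Δv = Δv₁ + Δv₂ = 1.300 + 2.376 = 3.676 km/s.

Δv = 3.676 km/s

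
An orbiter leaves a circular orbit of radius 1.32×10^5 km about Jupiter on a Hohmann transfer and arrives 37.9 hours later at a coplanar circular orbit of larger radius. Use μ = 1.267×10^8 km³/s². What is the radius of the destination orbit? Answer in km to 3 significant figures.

r₂ = 1.11×10^6 km

Transfer time t = 37.9 hours = 1.3644×10^5 s, and t = π√(a_t³/μ).
So a_t = (μ t²/π²)^(1/3) = (1.267×10^8 × (1.3644×10^5)² / π²)^(1/3) = 6.2056×10^5 km.
Since a_t = (r₁ + r₂)/2, r₂ = 2a_t − r₁ = 2×6.2056×10^5 − 1.320×10^5 = 1.10912×10^6 km.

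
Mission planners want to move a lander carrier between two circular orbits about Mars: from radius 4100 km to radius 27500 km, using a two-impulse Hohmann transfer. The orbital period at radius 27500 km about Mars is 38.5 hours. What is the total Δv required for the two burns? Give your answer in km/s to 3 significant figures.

Δv = 1.64 km/s

From Kepler's third law T² = 4π²r³/μ at r = 27500 km, T = 38.5 hours = 38.5 × 3600 s = 1.386×10^5 s: μ = 4π²r³/T² = 42739.7 km³/s².
The Hohmann ellipse has a_t = (r₁ + r₂)/2 = 15800 km.
At r₁ the circular-orbit speed is v₁ = √(μ/r₁) = 3.22867 km/s.
Transfer-orbit speed at r₁ (vis-viva): v_p = √[μ(2/r₁ − 1/a_t)] = 4.25953 km/s.
First burn Δv₁ = |v_p − v₁| = 1.03086 km/s.
At r₂, v₂ = √(μ/r₂) = 1.246664 km/s.
Transfer-orbit speed at r₂: v_a = √[μ(2/r₂ − 1/a_t)] = 0.6350570 km/s.
Second burn Δv₂ = |v₂ − v_a| = 0.611607 km/s.
Δv = Δv₁ + Δv₂ = 1.03086 + 0.611607 = 1.642 km/s.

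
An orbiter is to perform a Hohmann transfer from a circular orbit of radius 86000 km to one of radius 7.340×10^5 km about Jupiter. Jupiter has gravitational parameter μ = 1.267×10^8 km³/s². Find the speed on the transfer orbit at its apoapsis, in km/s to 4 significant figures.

v = 6.017 km/s

Semi-major axis of the transfer orbit: a_t = (86000 + 7.340×10^5)/2 = 4.100×10^5 km.
At apoapsis, r = 7.340×10^5 km.
Applying v² = μ(2/r − 1/a_t): v = 6.017 km/s.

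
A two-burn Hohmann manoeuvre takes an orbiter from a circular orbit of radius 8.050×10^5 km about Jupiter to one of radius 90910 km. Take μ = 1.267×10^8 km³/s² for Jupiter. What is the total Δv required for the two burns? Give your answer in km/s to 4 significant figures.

The Hohmann ellipse has a_t = (r₁ + r₂)/2 = 4.47955×10^5 km.
Circular speed at r₁: v₁ = √(μ/r₁) = √(1.267×10^8/8.050×10^5) = 12.5456 km/s.
Transfer-orbit speed at r₁ (vis-viva equation): v_a = √[μ(2/r₁ − 1/a_t)] = 5.65170 km/s.
First burn Δv₁ = |v_a − v₁| = 6.8939 km/s.
At r₂, v₂ = √(μ/r₂) = 37.332 km/s.
Transfer-orbit speed at r₂: v_p = √[μ(2/r₂ − 1/a_t)] = 50.045 km/s.
Second burn Δv₂ = |v₂ − v_p| = 12.713 km/s.
Δv = Δv₁ + Δv₂ = 6.8939 + 12.713 = 19.61 km/s.

Δv = 19.61 km/s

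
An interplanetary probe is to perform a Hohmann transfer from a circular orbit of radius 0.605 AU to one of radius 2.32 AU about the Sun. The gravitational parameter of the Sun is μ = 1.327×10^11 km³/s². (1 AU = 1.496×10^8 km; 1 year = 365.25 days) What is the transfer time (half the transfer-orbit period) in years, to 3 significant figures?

In km: r₁ = 0.605 × 1.496×10^8 = 9.0508×10^7 km; r₂ = 2.32 × 1.496×10^8 = 3.47072×10^8 km.
Transfer-ellipse semi-major axis a_t = (r₁ + r₂)/2 = (9.0508×10^7 + 3.47072×10^8)/2 = 2.1879×10^8 km.
By Kepler's third law the transfer-orbit period is T = 2π√(a_t³/μ), so t = T/2 = 2.791×10^7 s.
Converting: 2.791×10^7 s ÷ 3.15576×10^7 s/year (365.25 × 86400) = 0.884 years.

t = 0.884 years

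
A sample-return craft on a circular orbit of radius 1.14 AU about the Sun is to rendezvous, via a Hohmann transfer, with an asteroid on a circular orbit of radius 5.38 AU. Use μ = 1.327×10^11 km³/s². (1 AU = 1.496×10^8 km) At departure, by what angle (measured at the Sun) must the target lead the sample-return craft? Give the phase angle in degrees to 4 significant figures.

φ = 95.10°

In km: r₁ = 1.14 × 1.496×10^8 = 1.70544×10^8 km; r₂ = 5.38 × 1.496×10^8 = 8.04848×10^8 km.
Semi-major axis of the transfer orbit: a_t = (1.70544×10^8 + 8.04848×10^8)/2 = 4.87696×10^8 km.
Transfer time t = π√(a_t³/μ) = 9.28834×10^7 s.
Target angular speed ω₂ = √(μ/r₂³) = 1.59538×10^-8 rad/s.
Angle swept by the target during transfer: ω₂·t = 1.4818 rad = 84.90°.
The sample-return craft traverses 180° on the transfer ellipse, so the target must lead by 180° − 84.90° = 95.10°.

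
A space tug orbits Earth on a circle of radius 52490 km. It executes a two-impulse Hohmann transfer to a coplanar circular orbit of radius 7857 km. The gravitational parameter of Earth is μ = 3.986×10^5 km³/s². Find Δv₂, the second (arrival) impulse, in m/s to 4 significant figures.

Δv₂ = 2272 m/s

Transfer-ellipse semi-major axis a_t = (r₁ + r₂)/2 = (52490 + 7857)/2 = 30173.5 km.
Circular speed at r = 7857 km: v_c = √(μ/r) = 7.1226 km/s.
Vis-viva on the transfer ellipse at r = 7857 km gives v_t = √[μ(2/r − 1/a_t)] = 9.3943 km/s.
Δv₂ = |v_t − v_c| = |9.3943 − 7.1226| = 2.272 km/s.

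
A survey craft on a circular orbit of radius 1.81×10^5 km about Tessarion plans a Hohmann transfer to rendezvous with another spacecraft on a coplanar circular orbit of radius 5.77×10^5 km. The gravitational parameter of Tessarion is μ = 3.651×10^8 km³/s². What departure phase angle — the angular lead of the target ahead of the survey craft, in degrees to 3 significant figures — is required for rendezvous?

φ = 84.2°

Transfer-ellipse semi-major axis a_t = (r₁ + r₂)/2 = (1.810×10^5 + 5.770×10^5)/2 = 3.790×10^5 km.
Transfer time t = π√(a_t³/μ) = 38362 s.
Target angular speed ω₂ = √(μ/r₂³) = 4.3596×10^-5 rad/s.
Angle swept by the target during transfer: ω₂·t = 1.6724 rad = 95.82°.
Arrival is 180° from departure on the ellipse, so φ = 180° − 95.82° = 84.2°.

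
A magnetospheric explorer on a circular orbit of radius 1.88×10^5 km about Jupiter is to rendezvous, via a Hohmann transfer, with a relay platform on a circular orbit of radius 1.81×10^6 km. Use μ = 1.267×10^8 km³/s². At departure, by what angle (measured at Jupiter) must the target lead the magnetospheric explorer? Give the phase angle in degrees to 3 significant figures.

Semi-major axis of the transfer orbit: a_t = (1.880×10^5 + 1.810×10^6)/2 = 9.990×10^5 km.
Transfer time t = π√(a_t³/μ) = 2.787×10^5 s.
The target's mean motion on its circular orbit is ω₂ = √(μ/r₂³) = 4.622×10^-6 rad/s.
Angle swept by the target during transfer: ω₂·t = 1.2882 rad = 73.81°.
Arrival is 180° from departure on the ellipse, so φ = 180° − 73.81° = 106°.

φ = 106°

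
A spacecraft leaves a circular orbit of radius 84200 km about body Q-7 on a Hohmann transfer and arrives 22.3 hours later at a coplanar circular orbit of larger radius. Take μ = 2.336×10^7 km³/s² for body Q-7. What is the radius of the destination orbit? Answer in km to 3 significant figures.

Transfer time t = 22.3 hours = 80280 s, and t = π√(a_t³/μ).
So a_t = (μ t²/π²)^(1/3) = (2.336×10^7 × (80280)² / π²)^(1/3) = 2.4801×10^5 km.
Since a_t = (r₁ + r₂)/2, r₂ = 2a_t − r₁ = 2×2.4801×10^5 − 84200 = 4.1182×10^5 km.

r₂ = 4.12×10^5 km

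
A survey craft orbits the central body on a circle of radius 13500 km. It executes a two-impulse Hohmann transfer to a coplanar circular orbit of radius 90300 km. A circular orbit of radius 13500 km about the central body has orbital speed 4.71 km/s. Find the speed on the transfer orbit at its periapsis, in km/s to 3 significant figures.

From the circular-orbit relation v² = μ/r at r = 13500 km: μ = v²r = (4.71)² × 13500 = 2.99485×10^5 km³/s².
Transfer-ellipse semi-major axis a_t = (r₁ + r₂)/2 = (13500 + 90300)/2 = 51900 km.
At periapsis, r = 13500 km.
From the vis-viva equation, v = √[μ(2/r − 1/a_t)] = 6.213 km/s.

v = 6.21 km/s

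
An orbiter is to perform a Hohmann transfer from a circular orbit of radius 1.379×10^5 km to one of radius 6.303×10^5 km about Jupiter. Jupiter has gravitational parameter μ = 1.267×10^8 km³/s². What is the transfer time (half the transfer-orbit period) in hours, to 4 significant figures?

t = 18.46 hours

The Hohmann ellipse has a_t = (r₁ + r₂)/2 = 3.841×10^5 km.
Half the transfer-orbit period gives t = π√(a_t³/μ) = 66440 s.
Converting: 66440 s ÷ 3600 s/hour = 18.46 hours.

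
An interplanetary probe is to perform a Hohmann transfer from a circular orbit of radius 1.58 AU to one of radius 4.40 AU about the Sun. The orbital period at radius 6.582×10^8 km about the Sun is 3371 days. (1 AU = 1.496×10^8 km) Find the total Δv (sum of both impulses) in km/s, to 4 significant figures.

From Kepler's third law T² = 4π²r³/μ at r = 6.582×10^8 km, T = 3371 days = 3371 × 86400 s = 2.912544×10^8 s: μ = 4π²r³/T² = 1.32705×10^11 km³/s².
In km: r₁ = 1.58 × 1.496×10^8 = 2.36368×10^8 km; r₂ = 4.40 × 1.496×10^8 = 6.5824×10^8 km.
The Hohmann ellipse has a_t = (r₁ + r₂)/2 = 4.47304×10^8 km.
Circular speed at r₁: v₁ = √(μ/r₁) = √(1.32705×10^11/2.36368×10^8) = 23.695 km/s.
On the transfer ellipse at r₁, v² = μ(2/r − 1/a) gives v_p = √[μ(2/r₁ − 1/a_t)] = 28.744 km/s.
First burn Δv₁ = |v_p − v₁| = 5.049 km/s.
Circular speed at r₂: v₂ = √(μ/r₂) = 14.199 km/s.
Transfer-orbit speed at r₂: v_a = √[μ(2/r₂ − 1/a_t)] = 10.322 km/s.
Second burn Δv₂ = |v₂ − v_a| = 3.877 km/s.
Δv = Δv₁ + Δv₂ = 5.049 + 3.877 = 8.926 km/s.

Δv = 8.926 km/s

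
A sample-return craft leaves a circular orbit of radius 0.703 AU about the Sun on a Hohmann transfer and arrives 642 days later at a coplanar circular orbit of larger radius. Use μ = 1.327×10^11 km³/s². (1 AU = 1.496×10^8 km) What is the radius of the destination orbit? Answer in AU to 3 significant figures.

In km: r₁ = 0.703 × 1.496×10^8 = 1.051688×10^8 km.
Transfer time t = 642 days = 5.54688×10^7 s, and t = π√(a_t³/μ).
So a_t = (μ t²/π²)^(1/3) = (1.327×10^11 × (5.54688×10^7)² / π²)^(1/3) = 3.4585×10^8 km.
Since a_t = (r₁ + r₂)/2, r₂ = 2a_t − r₁ = 2×3.4585×10^8 − 1.051688×10^8 = 5.865312×10^8 km.
In AU: r₂ = 5.865312×10^8 / 1.496×10^8 = 3.92 AU.

r₂ = 3.92 AU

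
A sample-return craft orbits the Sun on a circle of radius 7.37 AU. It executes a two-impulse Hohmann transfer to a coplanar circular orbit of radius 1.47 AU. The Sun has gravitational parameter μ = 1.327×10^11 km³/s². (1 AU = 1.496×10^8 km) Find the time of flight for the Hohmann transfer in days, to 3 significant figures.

In km: r₁ = 7.37 × 1.496×10^8 = 1.102552×10^9 km; r₂ = 1.47 × 1.496×10^8 = 2.19912×10^8 km.
The Hohmann ellipse has a_t = (r₁ + r₂)/2 = 6.61232×10^8 km.
Transfer time t = π√(a_t³/μ) = π√((6.61232×10^8)³ / 1.327×10^11) = 1.466×10^8 s.
Converting: 1.466×10^8 s ÷ 86400 s/day = 1700 days.

t = 1700 days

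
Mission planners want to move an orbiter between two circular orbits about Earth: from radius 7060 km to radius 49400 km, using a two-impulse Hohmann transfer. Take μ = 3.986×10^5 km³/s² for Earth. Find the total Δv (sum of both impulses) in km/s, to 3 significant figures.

Δv = 3.85 km/s

Transfer-ellipse semi-major axis a_t = (r₁ + r₂)/2 = (7060 + 49400)/2 = 28230 km.
At r₁ the circular-orbit speed is v₁ = √(μ/r₁) = 7.514 km/s.
On the transfer ellipse at r₁, vis-viva equation gives v_p = √[μ(2/r₁ − 1/a_t)] = 9.940 km/s.
First burn Δv₁ = |v_p − v₁| = 2.426 km/s.
At r₂, v₂ = √(μ/r₂) = 2.841 km/s.
Transfer-orbit speed at r₂: v_a = √[μ(2/r₂ − 1/a_t)] = 1.421 km/s.
Second burn Δv₂ = |v₂ − v_a| = 1.420 km/s.
Total Δv = Δv₁ + Δv₂ = 3.846 km/s.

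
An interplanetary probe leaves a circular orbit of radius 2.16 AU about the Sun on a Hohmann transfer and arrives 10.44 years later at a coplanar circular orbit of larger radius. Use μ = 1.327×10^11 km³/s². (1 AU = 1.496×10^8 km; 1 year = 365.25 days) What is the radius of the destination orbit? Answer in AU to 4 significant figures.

r₂ = 13.00 AU

In km: r₁ = 2.16 × 1.496×10^8 = 3.23136×10^8 km.
Transfer time t = 10.44 years × 365.25 × 86400 s = 3.29461344×10^8 s, and t = π√(a_t³/μ).
So a_t = (μ t²/π²)^(1/3) = (1.327×10^11 × (3.29461344×10^8)² / π²)^(1/3) = 1.1343×10^9 km.
Since a_t = (r₁ + r₂)/2, r₂ = 2a_t − r₁ = 2×1.1343×10^9 − 3.23136×10^8 = 1.945464×10^9 km.
In AU: r₂ = 1.945464×10^9 / 1.496×10^8 = 13.00 AU.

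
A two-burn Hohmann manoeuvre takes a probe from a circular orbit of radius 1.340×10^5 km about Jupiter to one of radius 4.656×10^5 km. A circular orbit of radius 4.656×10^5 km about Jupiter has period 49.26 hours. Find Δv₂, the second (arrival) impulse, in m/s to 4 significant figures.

From Kepler's third law T² = 4π²r³/μ at r = 4.656×10^5 km, T = 49.26 hours = 49.26 × 3600 s = 1.77336×10^5 s: μ = 4π²r³/T² = 1.26708×10^8 km³/s².
Transfer-ellipse semi-major axis a_t = (r₁ + r₂)/2 = (1.340×10^5 + 4.656×10^5)/2 = 2.998×10^5 km.
Circular speed at r = 4.656×10^5 km: v_c = √(μ/r) = 16.497 km/s.
Transfer-orbit speed at the same r (vis-viva, a = a_t): v_t = √[μ(2/r − 1/a_t)] = 11.029 km/s.
Δv₂ = |v_t − v_c| = |11.029 − 16.497| = 5.468 km/s.

Δv₂ = 5468 m/s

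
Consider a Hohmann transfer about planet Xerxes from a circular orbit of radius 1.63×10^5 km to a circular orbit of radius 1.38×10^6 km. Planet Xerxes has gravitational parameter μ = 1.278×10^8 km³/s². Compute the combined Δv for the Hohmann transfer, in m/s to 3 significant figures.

Δv = 14600 m/s

The Hohmann ellipse has a_t = (r₁ + r₂)/2 = 7.715×10^5 km.
Circular speed at r₁: v₁ = √(μ/r₁) = √(1.278×10^8/1.630×10^5) = 28.001 km/s.
On the transfer ellipse at r₁, vis-viva equation gives v_p = √[μ(2/r₁ − 1/a_t)] = 37.449 km/s.
First burn Δv₁ = |v_p − v₁| = 9.448 km/s.
Circular speed at r₂: v₂ = √(μ/r₂) = 9.623 km/s.
Transfer-orbit speed at r₂: v_a = √[μ(2/r₂ − 1/a_t)] = 4.423 km/s.
Second burn Δv₂ = |v₂ − v_a| = 5.200 km/s.
Δv = Δv₁ + Δv₂ = 9.448 + 5.200 = 14.65 km/s.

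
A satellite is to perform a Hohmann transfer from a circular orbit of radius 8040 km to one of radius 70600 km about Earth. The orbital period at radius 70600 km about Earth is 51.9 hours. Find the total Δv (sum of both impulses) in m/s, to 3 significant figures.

From Kepler's third law T² = 4π²r³/μ at r = 70600 km, T = 51.9 hours = 51.9 × 3600 s = 1.8684×10^5 s: μ = 4π²r³/T² = 3.97955×10^5 km³/s².
Transfer-ellipse semi-major axis a_t = (r₁ + r₂)/2 = (8040 + 70600)/2 = 39320 km.
Circular speed at r₁: v₁ = √(μ/r₁) = √(3.97955×10^5/8040) = 7.0354 km/s.
Transfer-orbit speed at r₁ (vis-viva): v_p = √[μ(2/r₁ − 1/a_t)] = 9.4272 km/s.
First burn Δv₁ = |v_p − v₁| = 2.3918 km/s.
At r₂, v₂ = √(μ/r₂) = 2.3742 km/s.
Transfer-orbit speed at r₂: v_a = √[μ(2/r₂ − 1/a_t)] = 1.0736 km/s.
Second burn Δv₂ = |v₂ − v_a| = 1.3006 km/s.
Total Δv = Δv₁ + Δv₂ = 3.692 km/s.

Δv = 3690 m/s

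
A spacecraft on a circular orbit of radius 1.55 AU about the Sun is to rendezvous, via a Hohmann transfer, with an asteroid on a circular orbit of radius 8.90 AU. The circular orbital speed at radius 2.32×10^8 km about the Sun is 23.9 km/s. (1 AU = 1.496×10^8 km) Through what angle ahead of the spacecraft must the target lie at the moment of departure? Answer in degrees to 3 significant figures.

From the circular-orbit relation v² = μ/r at r = 2.32×10^8 km: μ = v²r = (23.9)² × 2.32×10^8 = 1.32521×10^11 km³/s².
In km: r₁ = 1.55 × 1.496×10^8 = 2.3188×10^8 km; r₂ = 8.90 × 1.496×10^8 = 1.33144×10^9 km.
Transfer-ellipse semi-major axis a_t = (r₁ + r₂)/2 = (2.3188×10^8 + 1.33144×10^9)/2 = 7.8166×10^8 km.
The half-period of the transfer ellipse is t = π√(a_t³/μ) = 1.886×10^8 s.
The target's mean motion on its circular orbit is ω₂ = √(μ/r₂³) = 7.493×10^-9 rad/s.
Angle swept by the target during transfer: ω₂·t = 1.4132 rad = 80.97°.
Arrival is 180° from departure on the ellipse, so φ = 180° − 80.97° = 99.0°.

φ = 99.0°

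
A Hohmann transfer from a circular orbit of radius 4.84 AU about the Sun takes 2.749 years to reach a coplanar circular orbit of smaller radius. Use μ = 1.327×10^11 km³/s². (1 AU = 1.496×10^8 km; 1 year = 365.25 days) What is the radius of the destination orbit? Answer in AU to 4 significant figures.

r₂ = 1.390 AU

In km: r₁ = 4.84 × 1.496×10^8 = 7.24064×10^8 km.
Transfer time t = 2.749 years × 365.25 × 86400 s = 8.67518424×10^7 s, and t = π√(a_t³/μ).
So a_t = (μ t²/π²)^(1/3) = (1.327×10^11 × (8.67518424×10^7)² / π²)^(1/3) = 4.6599×10^8 km.
Since a_t = (r₁ + r₂)/2, r₂ = 2a_t − r₁ = 2×4.6599×10^8 − 7.24064×10^8 = 2.07916×10^8 km.
In AU: r₂ = 2.07916×10^8 / 1.496×10^8 = 1.390 AU.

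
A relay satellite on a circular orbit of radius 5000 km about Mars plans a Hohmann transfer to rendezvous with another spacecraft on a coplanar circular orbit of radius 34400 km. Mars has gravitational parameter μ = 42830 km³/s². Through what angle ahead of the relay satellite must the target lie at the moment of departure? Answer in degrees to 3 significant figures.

The Hohmann ellipse has a_t = (r₁ + r₂)/2 = 19700 km.
Transfer time t = π√(a_t³/μ) = 41970 s.
The target's mean motion on its circular orbit is ω₂ = √(μ/r₂³) = 3.244×10^-5 rad/s.
Angle swept by the target during transfer: ω₂·t = 1.3615 rad = 78.01°.
The relay satellite traverses 180° on the transfer ellipse, so the target must lead by 180° − 78.01° = 102°.

φ = 102°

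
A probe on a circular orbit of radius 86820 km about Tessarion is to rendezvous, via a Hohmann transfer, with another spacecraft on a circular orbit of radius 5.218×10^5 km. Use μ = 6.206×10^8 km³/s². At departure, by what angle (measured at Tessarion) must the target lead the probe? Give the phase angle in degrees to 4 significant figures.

φ = 99.83°

Semi-major axis of the transfer orbit: a_t = (86820 + 5.218×10^5)/2 = 3.0431×10^5 km.
Transfer time t = π√(a_t³/μ) = 21170 s.
Target angular speed ω₂ = √(μ/r₂³) = 6.6092×10^-5 rad/s.
Angle swept by the target during transfer: ω₂·t = 1.3992 rad = 80.17°.
Arrival is 180° from departure on the ellipse, so φ = 180° − 80.17° = 99.83°.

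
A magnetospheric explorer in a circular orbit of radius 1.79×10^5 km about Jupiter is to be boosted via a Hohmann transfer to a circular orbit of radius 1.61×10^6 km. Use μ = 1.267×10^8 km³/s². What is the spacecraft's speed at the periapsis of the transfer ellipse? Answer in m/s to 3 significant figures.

v = 35700 m/s

Transfer-ellipse semi-major axis a_t = (r₁ + r₂)/2 = (1.790×10^5 + 1.610×10^6)/2 = 8.945×10^5 km.
At periapsis, r = 1.790×10^5 km.
From the vis-viva equation, v = √[μ(2/r − 1/a_t)] = 35.69 km/s.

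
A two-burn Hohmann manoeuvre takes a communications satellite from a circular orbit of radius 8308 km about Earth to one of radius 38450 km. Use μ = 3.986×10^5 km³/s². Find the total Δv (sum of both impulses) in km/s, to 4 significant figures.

Semi-major axis of the transfer orbit: a_t = (8308 + 38450)/2 = 23379 km.
Circular speed at r₁: v₁ = √(μ/r₁) = √(3.986×10^5/8308) = 6.9266 km/s.
Transfer-orbit speed at r₁ (vis-viva equation): v_p = √[μ(2/r₁ − 1/a_t)] = 8.8829 km/s.
First burn Δv₁ = |v_p − v₁| = 1.9563 km/s.
At r₂, v₂ = √(μ/r₂) = 3.21974 km/s.
Transfer-orbit speed at r₂: v_a = √[μ(2/r₂ − 1/a_t)] = 1.91936 km/s.
Second burn Δv₂ = |v₂ − v_a| = 1.3004 km/s.
Δv = Δv₁ + Δv₂ = 1.9563 + 1.3004 = 3.257 km/s.

Δv = 3.257 km/s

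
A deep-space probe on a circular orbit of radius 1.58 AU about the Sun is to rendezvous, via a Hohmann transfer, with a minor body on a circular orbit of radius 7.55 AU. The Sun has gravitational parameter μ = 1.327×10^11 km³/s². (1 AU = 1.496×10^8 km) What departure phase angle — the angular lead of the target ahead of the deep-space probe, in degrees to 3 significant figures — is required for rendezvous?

φ = 95.4°

In km: r₁ = 1.58 × 1.496×10^8 = 2.36368×10^8 km; r₂ = 7.55 × 1.496×10^8 = 1.12948×10^9 km.
Transfer-ellipse semi-major axis a_t = (r₁ + r₂)/2 = (2.36368×10^8 + 1.12948×10^9)/2 = 6.82924×10^8 km.
Transfer time t = π√(a_t³/μ) = 1.539×10^8 s.
Target angular speed ω₂ = √(μ/r₂³) = 9.597×10^-9 rad/s.
Angle swept by the target during transfer: ω₂·t = 1.477 rad = 84.63°.
Arrival is 180° from departure on the ellipse, so φ = 180° − 84.63° = 95.4°.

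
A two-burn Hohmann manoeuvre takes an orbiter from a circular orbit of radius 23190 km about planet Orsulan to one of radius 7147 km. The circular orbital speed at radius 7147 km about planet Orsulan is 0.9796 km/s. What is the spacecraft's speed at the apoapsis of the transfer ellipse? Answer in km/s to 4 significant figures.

v = 0.3733 km/s

From the circular-orbit relation v² = μ/r at r = 7147 km: μ = v²r = (0.9796)² × 7147 = 6858.38 km³/s².
Semi-major axis of the transfer orbit: a_t = (23190 + 7147)/2 = 15168.5 km.
At apoapsis, r = 23190 km.
From the vis-viva equation, v = √[μ(2/r − 1/a_t)] = 0.3733 km/s.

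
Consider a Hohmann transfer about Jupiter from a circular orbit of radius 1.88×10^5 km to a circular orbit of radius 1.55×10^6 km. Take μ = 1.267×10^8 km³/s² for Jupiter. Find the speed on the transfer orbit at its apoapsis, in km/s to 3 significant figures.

Semi-major axis of the transfer orbit: a_t = (1.880×10^5 + 1.550×10^6)/2 = 8.690×10^5 km.
The apoapsis of the transfer ellipse is at r = 1.550×10^6 km.
Applying v² = μ(2/r − 1/a_t): v = 4.205 km/s.

v = 4.21 km/s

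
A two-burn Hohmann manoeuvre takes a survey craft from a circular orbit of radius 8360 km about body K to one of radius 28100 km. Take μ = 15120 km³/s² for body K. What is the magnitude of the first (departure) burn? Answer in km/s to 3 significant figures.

Semi-major axis of the transfer orbit: a_t = (8360 + 28100)/2 = 18230 km.
On the circular orbit at r = 8360 km, v_c = √(μ/r) = 1.34485 km/s.
Transfer-orbit speed at the same r (vis-viva, a = a_t): v_t = √[μ(2/r − 1/a_t)] = 1.66968 km/s.
Δv₁ = |v_t − v_c| = |1.66968 − 1.34485| = 0.3248 km/s.

Δv₁ = 0.325 km/s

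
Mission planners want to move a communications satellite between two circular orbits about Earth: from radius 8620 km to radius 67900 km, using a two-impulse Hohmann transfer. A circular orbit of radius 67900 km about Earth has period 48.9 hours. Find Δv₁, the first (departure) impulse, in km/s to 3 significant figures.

Δv₁ = 2.26 km/s

From Kepler's third law T² = 4π²r³/μ at r = 67900 km, T = 48.9 hours = 48.9 × 3600 s = 1.7604×10^5 s: μ = 4π²r³/T² = 3.98792×10^5 km³/s².
Semi-major axis of the transfer orbit: a_t = (8620 + 67900)/2 = 38260 km.
Circular speed at r = 8620 km: v_c = √(μ/r) = 6.802 km/s.
Transfer-orbit speed at the same r (vis-viva, a = a_t): v_t = √[μ(2/r − 1/a_t)] = 9.061 km/s.
Δv₁ = |v_t − v_c| = |9.061 − 6.802| = 2.259 km/s.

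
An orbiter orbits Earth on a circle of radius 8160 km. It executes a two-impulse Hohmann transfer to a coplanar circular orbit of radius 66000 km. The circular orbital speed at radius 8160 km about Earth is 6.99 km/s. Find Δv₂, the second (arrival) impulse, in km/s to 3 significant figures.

From the circular-orbit relation v² = μ/r at r = 8160 km: μ = v²r = (6.99)² × 8160 = 3.98698×10^5 km³/s².
The Hohmann ellipse has a_t = (r₁ + r₂)/2 = 37080 km.
On the circular orbit at r = 66000 km, v_c = √(μ/r) = 2.458 km/s.
Vis-viva on the transfer ellipse at r = 66000 km gives v_t = √[μ(2/r − 1/a_t)] = 1.153 km/s.
Δv₂ = |v_t − v_c| = |1.153 − 2.458| = 1.305 km/s.

Δv₂ = 1.30 km/s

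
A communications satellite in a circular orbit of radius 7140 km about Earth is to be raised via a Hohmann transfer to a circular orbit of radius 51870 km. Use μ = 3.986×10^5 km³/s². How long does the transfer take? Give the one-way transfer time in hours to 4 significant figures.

t = 7.005 hours

The Hohmann ellipse has a_t = (r₁ + r₂)/2 = 29505 km.
Transfer time t = π√(a_t³/μ) = π√((29505)³ / 3.986×10^5) = 25219 s.
Converting: 25219 s ÷ 3600 s/hour = 7.005 hours.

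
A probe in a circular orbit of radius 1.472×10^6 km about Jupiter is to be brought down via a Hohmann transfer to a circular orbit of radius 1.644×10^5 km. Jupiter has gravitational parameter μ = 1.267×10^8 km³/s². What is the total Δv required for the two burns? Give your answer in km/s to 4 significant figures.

Δv = 14.59 km/s

The Hohmann ellipse has a_t = (r₁ + r₂)/2 = 8.182×10^5 km.
Circular speed at r₁: v₁ = √(μ/r₁) = √(1.267×10^8/1.472×10^6) = 9.278 km/s.
Transfer-orbit speed at r₁ (v² = μ(2/r − 1/a)): v_a = √[μ(2/r₁ − 1/a_t)] = 4.159 km/s.
First burn Δv₁ = |v_a − v₁| = 5.119 km/s.
Circular speed at r₂: v₂ = √(μ/r₂) = 27.761 km/s.
Transfer-orbit speed at r₂: v_p = √[μ(2/r₂ − 1/a_t)] = 37.236 km/s.
Second burn Δv₂ = |v₂ − v_p| = 9.475 km/s.
Δv = Δv₁ + Δv₂ = 5.119 + 9.475 = 14.59 km/s.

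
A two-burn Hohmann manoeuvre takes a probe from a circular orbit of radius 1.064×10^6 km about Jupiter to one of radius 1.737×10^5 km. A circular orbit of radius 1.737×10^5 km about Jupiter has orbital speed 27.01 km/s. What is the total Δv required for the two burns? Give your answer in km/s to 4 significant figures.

From the circular-orbit relation v² = μ/r at r = 1.737×10^5 km: μ = v²r = (27.01)² × 1.737×10^5 = 1.26721×10^8 km³/s².
Transfer-ellipse semi-major axis a_t = (r₁ + r₂)/2 = (1.064×10^6 + 1.737×10^5)/2 = 6.1885×10^5 km.
At r₁ the circular-orbit speed is v₁ = √(μ/r₁) = 10.913 km/s.
On the transfer ellipse at r₁, vis-viva gives v_a = √[μ(2/r₁ − 1/a_t)] = 5.7818 km/s.
First burn Δv₁ = |v_a − v₁| = 5.131 km/s.
At r₂, v₂ = √(μ/r₂) = 27.010 km/s.
Transfer-orbit speed at r₂: v_p = √[μ(2/r₂ − 1/a_t)] = 35.416 km/s.
Second burn Δv₂ = |v₂ − v_p| = 8.406 km/s.
Δv = Δv₁ + Δv₂ = 5.131 + 8.406 = 13.54 km/s.

Δv = 13.54 km/s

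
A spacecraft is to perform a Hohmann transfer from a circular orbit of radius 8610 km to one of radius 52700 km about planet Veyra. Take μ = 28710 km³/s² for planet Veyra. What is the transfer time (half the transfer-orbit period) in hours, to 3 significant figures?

t = 27.6 hours

The Hohmann ellipse has a_t = (r₁ + r₂)/2 = 30655 km.
By Kepler's third law the transfer-orbit period is T = 2π√(a_t³/μ), so t = T/2 = 99510 s.
Converting: 99510 s ÷ 3600 s/hour = 27.6 hours.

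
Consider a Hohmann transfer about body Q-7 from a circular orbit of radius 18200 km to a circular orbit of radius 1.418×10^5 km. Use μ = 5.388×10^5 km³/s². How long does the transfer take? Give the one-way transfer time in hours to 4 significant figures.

t = 26.90 hours

Transfer-ellipse semi-major axis a_t = (r₁ + r₂)/2 = (18200 + 1.418×10^5)/2 = 80000 km.
Transfer time t = π√(a_t³/μ) = π√((80000)³ / 5.388×10^5) = 96840 s.
Converting: 96840 s ÷ 3600 s/hour = 26.90 hours.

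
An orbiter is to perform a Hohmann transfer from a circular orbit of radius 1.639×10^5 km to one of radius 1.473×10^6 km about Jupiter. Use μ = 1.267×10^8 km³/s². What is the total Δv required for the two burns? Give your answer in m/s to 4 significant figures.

Δv = 14620 m/s

Semi-major axis of the transfer orbit: a_t = (1.639×10^5 + 1.473×10^6)/2 = 8.1845×10^5 km.
Circular speed at r₁: v₁ = √(μ/r₁) = √(1.267×10^8/1.639×10^5) = 27.8035 km/s.
On the transfer ellipse at r₁, vis-viva gives v_p = √[μ(2/r₁ − 1/a_t)] = 37.2996 km/s.
First burn Δv₁ = |v_p − v₁| = 9.496 km/s.
Circular speed at r₂: v₂ = √(μ/r₂) = 9.274 km/s.
Transfer-orbit speed at r₂: v_a = √[μ(2/r₂ − 1/a_t)] = 4.150 km/s.
Second burn Δv₂ = |v₂ − v_a| = 5.124 km/s.
Δv = Δv₁ + Δv₂ = 9.496 + 5.124 = 14.62 km/s.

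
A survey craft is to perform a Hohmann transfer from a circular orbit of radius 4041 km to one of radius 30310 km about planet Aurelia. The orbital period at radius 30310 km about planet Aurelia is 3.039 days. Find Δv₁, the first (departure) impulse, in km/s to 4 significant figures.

From Kepler's third law T² = 4π²r³/μ at r = 30310 km, T = 3.039 days = 3.039 × 86400 s = 2.625696×10^5 s: μ = 4π²r³/T² = 15945.2 km³/s².
Semi-major axis of the transfer orbit: a_t = (4041 + 30310)/2 = 17175.5 km.
Circular speed at r = 4041 km: v_c = √(μ/r) = 1.9864 km/s.
Vis-viva on the transfer ellipse at r = 4041 km gives v_t = √[μ(2/r − 1/a_t)] = 2.6388 km/s.
Δv₁ = |v_t − v_c| = |2.6388 − 1.9864| = 0.6524 km/s.

Δv₁ = 0.6524 km/s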